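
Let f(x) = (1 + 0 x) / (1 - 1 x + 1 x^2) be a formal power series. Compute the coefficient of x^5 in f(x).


Write f(x) = sum_{k>=0} a_k x^k. Multiplying both sides by 1 - 1 x + 1 x^2 gives
(1 - 1 x + 1 x^2) sum_{k>=0} a_k x^k = 1 + 0 x.
Matching coefficients:
 x^0: a_0 = 1
 x^1: a_1 - 1 a_0 = 0  =>  a_1 = 1*1 + 0 = 1
 x^k (k >= 2): a_k = 1 a_{k-1} - 1 a_{k-2}.
Iterating: a_2 = 0, a_3 = -1, a_4 = -1, a_5 = 0.
So the coefficient of x^5 is 0.

0


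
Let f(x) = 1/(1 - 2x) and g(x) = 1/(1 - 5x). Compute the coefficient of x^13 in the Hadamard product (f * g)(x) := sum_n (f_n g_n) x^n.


f has coefficients f_k = 2^k and g has coefficients g_k = 5^k, so the Hadamard product has coefficient (f*g)_k = 2^k * 5^k = 10^k.
For k = 13: 10^13 = 10000000000000.

10000000000000


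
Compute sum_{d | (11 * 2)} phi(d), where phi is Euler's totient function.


First, 11 * 2 = 22. One classical identity is sum_{d | n} phi(d) = n (each k in [1, n] has a unique gcd with n, and among the k's with gcd(k, n) = n/d there are phi(d) of them). So the sum equals 22. We also verify directly:
Divisors of 22: 1, 2, 11, 22.
phi values: 1, 1, 10, 10.
Sum = 22.

22


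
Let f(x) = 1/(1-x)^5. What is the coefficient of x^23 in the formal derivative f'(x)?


Differentiate: d/dx [ 1/(1-x)^r ] = r / (1-x)^(r+1).
Here r = 5, so f'(x) = 5 / (1-x)^6.
The expansion of 1/(1-x)^(r+1) has coefficient of x^n equal to C(n+r, r).
So the coefficient of x^23 in f'(x) is
5 * C(28, 5) = 5 * 98280 = 491400

491400


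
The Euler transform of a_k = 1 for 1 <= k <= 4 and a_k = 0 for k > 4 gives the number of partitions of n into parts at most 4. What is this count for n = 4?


Partitions of 4 into parts at most 4:
Using generating function (1-x)^(-1)(1-x^2)^(-1)...(1-x^4)^(-1),
the coefficient of x^4 = 5

5


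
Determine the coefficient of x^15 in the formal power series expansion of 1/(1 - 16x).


The geometric series identity gives 1/(1 - c x) = sum_{k>=0} c^k x^k, so the coefficient of x^k is c^k.
Here c = 16 and k = 15.
Computing: 16^15 = 1152921504606846976

1152921504606846976


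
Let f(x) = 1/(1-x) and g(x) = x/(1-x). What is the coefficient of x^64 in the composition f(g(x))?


First simplify the composition: f(g(x)) = 1/(1 - x/(1-x)) = (1-x)/((1-x) - x) = (1-x)/(1-2x).
Now extract the coefficient. Write (1-x)/(1-2x) = 1/(1-2x) - x/(1-2x).
The coefficient of x^n in 1/(1-2x) is 2^n, and in x/(1-2x) is 2^(n-1) (for n >= 1).
So the coefficient of x^64 is 2^64 - 2^63 = 18446744073709551616 - 9223372036854775808 = 9223372036854775808.

9223372036854775808


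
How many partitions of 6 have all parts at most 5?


Using the generating function (1-x)^(-1)(1-x^2)^(-1)...(1-x^5)^(-1),
the coefficient of x^6 counts these restricted partitions.
Result = 10

10


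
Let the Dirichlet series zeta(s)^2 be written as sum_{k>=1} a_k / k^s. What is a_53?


The Dirichlet convolution of the constant function 1 with itself gives (1 * 1)(k) = sum_{d | k} 1 = d(k), the number of positive divisors of k.
Since zeta(s) = sum_{k>=1} 1/k^s, we have zeta(s)^2 = sum_{k>=1} d(k)/k^s, so a_k = d(k).
For k = 53: the divisors are 1, 53.
Count = 2.

2


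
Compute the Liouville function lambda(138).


The Liouville function is lambda(k) = (-1)^Omega(k), where Omega(k) counts the prime factors of k with multiplicity.
Factoring: 138 = 2 * 3 * 23, so Omega(138) = 3.
lambda(138) = (-1)^3 = -1.

-1


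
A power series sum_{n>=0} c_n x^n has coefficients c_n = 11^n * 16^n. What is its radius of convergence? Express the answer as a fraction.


By the root test (Cauchy-Hadamard), the radius is R = 1 / limsup_n |c_n|^(1/n).
Here |c_n|^(1/n) = (11^n * 16^n)^(1/n) = 11 * 16 = 176 for all n.
So R = 1/176 = 1/176.

1/176


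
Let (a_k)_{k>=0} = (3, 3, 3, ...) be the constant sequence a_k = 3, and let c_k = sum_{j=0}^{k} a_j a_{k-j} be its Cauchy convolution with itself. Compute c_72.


Since a_j = 3 for all j >= 0, the convolution sum becomes
c_k = sum_{j=0}^{k} 3 * 3 = 9 * (k + 1).
Equivalently, the generating function of (a_k) is 3/(1 - x) and its square is 9/(1 - x)^2 = sum_{k>=0} 9(k + 1) x^k.
For k = 72: 9 * 73 = 657.

657


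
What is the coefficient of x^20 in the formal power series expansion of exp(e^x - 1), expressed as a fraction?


exp(e^x - 1) is the exponential generating function for the Bell numbers Bell_k: exp(e^x - 1) = sum_{k>=0} Bell_k x^k / k!.
So the coefficient of x^20 in exp(e^x - 1) is Bell_20 / 20!.
Computing: Bell_20 = 51724158235372 and 20! = 2432902008176640000, giving
51724158235372/2432902008176640000 = 263898766507/12412765347840000.

263898766507/12412765347840000


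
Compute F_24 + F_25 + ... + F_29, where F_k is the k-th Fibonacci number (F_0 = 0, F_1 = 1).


Use the identity sum_{k=0}^{N} F_k = F_{N+2} - 1 (which follows from F_{k+2} - F_{k+1} = F_k). Then
sum_{k=24}^{29} F_k = (F_{31} - 1) - (F_{25} - 1) = F_{31} - F_{25}.
Computing: F_{31} = 1346269, F_{25} = 75025, so
Sum = 1346269 - 75025 = 1271244.

1271244


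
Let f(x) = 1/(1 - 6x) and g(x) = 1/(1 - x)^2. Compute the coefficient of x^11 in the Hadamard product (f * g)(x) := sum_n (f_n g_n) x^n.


f has coefficients f_k = 6^k. For g = 1/(1 - x)^2 the coefficient is g_k = C(k + 1, 1) = k + 1. The Hadamard coefficient is (f * g)_k = 6^k * (k + 1).
For k = 11: 6^11 * 12 = 362797056 * 12 = 4353564672.

4353564672


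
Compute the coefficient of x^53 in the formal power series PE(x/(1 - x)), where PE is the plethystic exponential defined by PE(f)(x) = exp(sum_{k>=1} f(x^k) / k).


For f(x) = x/(1 - x) we have
sum_{k>=1} f(x^k) / k = sum_{k>=1} (1/k) * x^k / (1 - x^k) = sum_{k, m >= 1} x^(k m) / k,
which after exponentiating simplifies to
PE(x/(1 - x)) = prod_{k>=1} 1 / (1 - x^k).
This is the generating function for the partition function p(n), so the coefficient of x^53 is p(53).
Computing p(53) by dynamic programming over parts 1, 2, ..., 53: p(53) = 329931.

329931


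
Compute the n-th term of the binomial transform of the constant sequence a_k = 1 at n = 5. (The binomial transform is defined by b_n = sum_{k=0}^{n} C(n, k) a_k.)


With a_k = 1 for all k, b_n = sum_{k=0}^{n} C(n, k) = 2^n by the binomial theorem.
For n = 5: 2^5 = 32.

32


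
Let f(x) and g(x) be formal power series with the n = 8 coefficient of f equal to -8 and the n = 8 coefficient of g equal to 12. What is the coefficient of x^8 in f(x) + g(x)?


Addition of formal power series is termwise.
The coefficient of x^8 in f + g = -8 + 12
= 4

4


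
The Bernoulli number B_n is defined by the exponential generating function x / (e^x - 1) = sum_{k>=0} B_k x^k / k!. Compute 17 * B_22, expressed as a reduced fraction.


Bernoulli numbers can also be computed recursively via B_0 = 1 and sum_{j=0}^{m} C(m+1, j) B_j = 0 for m >= 1. Odd-index Bernoulli numbers vanish for k >= 3.
Computing B_22 = 854513/138, so 17 * B_22 = 17 * 854513/138 = 14526721/138.

14526721/138


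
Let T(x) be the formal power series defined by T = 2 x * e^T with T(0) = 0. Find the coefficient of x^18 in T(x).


Apply the Lagrange inversion formula: if T = 2 x * phi(T) with phi(t) = e^t, then
[x^n] T = 2^n * (1/n) [t^(n-1)] phi(t)^n = 2^n * (1/n) [t^(n-1)] e^(n t) = 2^n * (1/n) * n^(n-1) / (n-1)! = 2^n * n^(n-1) / n!.
When c = 1 this is the Cayley count of rooted labeled trees on n vertices, divided by n!.
For n = 18: 2^18 * 18^17 / 18! = 262144 * 2185911559738696531968/6402373705728000 = 1332669751402954752/14889875.

1332669751402954752/14889875


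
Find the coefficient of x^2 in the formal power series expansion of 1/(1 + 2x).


Write 1/(1 + c x) = 1/(1 - (-c) x) and apply the geometric-series identity
1/(1 - y) = sum_{k>=0} y^k to get 1/(1 + c x) = sum_{k>=0} (-c)^k x^k.
So the coefficient of x^k is (-c)^k = (-1)^k * c^k.
Here c = 2 and k = 2:
(-2)^2 = 1 * 4 = 4

4


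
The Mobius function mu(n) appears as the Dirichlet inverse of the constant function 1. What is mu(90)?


90 has a squared prime factor, so mu(90) = 0.
Factorization reveals a repeated prime.

0


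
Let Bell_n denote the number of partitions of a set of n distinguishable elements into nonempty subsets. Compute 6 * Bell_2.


Bell_2 can be computed from the Bell triangle or from Dobinski's identity Bell_n = (1/e) * sum_{k>=0} k^n / k!.
Computing Bell_2 = 2.
Then 6 * 2 = 12.

12


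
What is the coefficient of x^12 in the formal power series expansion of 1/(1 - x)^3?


The expansion 1/(1 - x)^r = sum_{k>=0} C(k + r - 1, r - 1) x^k follows from the multiset / negative-binomial theorem (or from repeated differentiation of the geometric series).
For r = 3 and k = 12:
C(14, 2) = 87178291200 / (2 * 479001600) = 91.

91


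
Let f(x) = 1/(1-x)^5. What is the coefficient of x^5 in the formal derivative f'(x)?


Differentiate: d/dx [ 1/(1-x)^r ] = r / (1-x)^(r+1).
Here r = 5, so f'(x) = 5 / (1-x)^6.
The expansion of 1/(1-x)^(r+1) has coefficient of x^n equal to C(n+r, r).
So the coefficient of x^5 in f'(x) is
5 * C(10, 5) = 5 * 252 = 1260

1260


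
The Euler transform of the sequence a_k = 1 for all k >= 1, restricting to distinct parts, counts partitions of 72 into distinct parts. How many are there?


Partitions of 72 into distinct parts can be computed via generating function.
Product (1+x)(1+x^2)(1+x^3)...
The coefficient of x^72 = 36352

36352


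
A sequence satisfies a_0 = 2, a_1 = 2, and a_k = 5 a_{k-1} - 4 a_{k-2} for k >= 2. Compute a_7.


The characteristic equation is t^2 - 5 t + 4 = 0, with roots r_1 = 4 and r_2 = 1 (so c_1 = r_1 + r_2, c_2 = -r_1 r_2 as required).
One can use the closed form a_n = A r_1^n + B r_2^n, but direct iteration is more reliable:
a_0 = 2, a_1 = 2, a_2 = 2, a_3 = 2, a_4 = 2, a_5 = 2, a_6 = 2, a_7 = 2.
So a_7 = 2.

2


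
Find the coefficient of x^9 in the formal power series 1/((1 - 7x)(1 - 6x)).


By partial fractions or Cauchy convolution:
The coefficient equals sum_{k=0}^{9} 7^k * 6^(9-k).
= 222009073

222009073


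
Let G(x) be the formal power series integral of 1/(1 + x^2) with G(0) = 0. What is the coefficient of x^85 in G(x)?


1/(1 + x^2) = sum_{j>=0} (-1)^j x^(2j). Integrating termwise with G(0) = 0:
G(x) = sum_{j>=0} (-1)^j x^(2j+1) / (2j+1) = arctan(x).
Only odd powers are nonzero. For x^85 write 85 = 2*42 + 1, giving
(-1)^42 / 85 = 1/85 = 1/85.

1/85


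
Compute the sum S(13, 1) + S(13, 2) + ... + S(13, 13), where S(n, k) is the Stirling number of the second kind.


By definition, S(n, k) counts partitions of an n-set into exactly k nonempty blocks.
Computing row n = 13 for k = 1..13:
S(13, k): 1, 4095, 261625, 2532530, 7508501, 9321312, 5715424, 1899612, 359502, 39325, 2431, 78, 1
Sum = 27644437. (This equals Bell_13 since the sum runs over all k.)

27644437


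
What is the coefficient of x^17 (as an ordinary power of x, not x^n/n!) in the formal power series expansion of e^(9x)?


The exponential series is e^y = sum_{k>=0} y^k / k!. Substituting y = 9x gives
e^(9x) = sum_{k>=0} 9^k x^k / k!.
So the coefficient of x^n is a^n/n! with a = 9, n = 17:
9^17 / 17! = 16677181699666569/355687428096000 = 22876792454961/487911424000

22876792454961/487911424000


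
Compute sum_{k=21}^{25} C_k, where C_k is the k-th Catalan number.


C_21 through C_25: 24466267020, 91482563640, 343059613650, 1289904147324, 4861946401452
Sum = 24466267020 + 91482563640 + 343059613650 + 1289904147324 + 4861946401452
= 6610858993086

6610858993086


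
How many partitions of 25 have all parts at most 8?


Using the generating function (1-x)^(-1)(1-x^2)^(-1)...(1-x^8)^(-1),
the coefficient of x^25 counts these restricted partitions.
Result = 1090

1090


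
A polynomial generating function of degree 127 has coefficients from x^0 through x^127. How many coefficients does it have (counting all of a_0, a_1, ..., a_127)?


A polynomial of degree 127 takes the form a_0 + a_1 x + ... + a_127 x^127.
The number of coefficients is 127 + 1 = 128.

128


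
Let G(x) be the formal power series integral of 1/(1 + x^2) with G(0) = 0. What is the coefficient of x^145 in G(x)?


1/(1 + x^2) = sum_{j>=0} (-1)^j x^(2j). Integrating termwise with G(0) = 0:
G(x) = sum_{j>=0} (-1)^j x^(2j+1) / (2j+1) = arctan(x).
Only odd powers are nonzero. For x^145 write 145 = 2*72 + 1, giving
(-1)^72 / 145 = 1/145 = 1/145.

1/145


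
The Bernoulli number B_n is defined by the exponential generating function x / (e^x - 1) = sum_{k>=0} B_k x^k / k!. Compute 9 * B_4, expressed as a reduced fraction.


Bernoulli numbers can also be computed recursively via B_0 = 1 and sum_{j=0}^{m} C(m+1, j) B_j = 0 for m >= 1. Odd-index Bernoulli numbers vanish for k >= 3.
Computing B_4 = -1/30, so 9 * B_4 = 9 * -1/30 = -3/10.

-3/10


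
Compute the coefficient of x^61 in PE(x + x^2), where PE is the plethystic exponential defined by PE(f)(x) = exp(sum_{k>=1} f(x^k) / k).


With f(x) = x + x^2, the exponent is sum_{k>=1} (x^k + x^(2k)) / k = -ln(1 - x) - ln(1 - x^2). Exponentiating:
PE(x + x^2) = 1 / ((1 - x)(1 - x^2)).
This is the generating function for partitions of n into parts of size 1 or 2. The number of 2's can be any j in 0..30, and the rest are 1's, so
[x^61] = floor(61/2) + 1 = 31.

31


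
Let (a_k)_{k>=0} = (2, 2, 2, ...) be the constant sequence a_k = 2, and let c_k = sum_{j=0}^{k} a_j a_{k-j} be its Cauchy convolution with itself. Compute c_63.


Since a_j = 2 for all j >= 0, the convolution sum becomes
c_k = sum_{j=0}^{k} 2 * 2 = 4 * (k + 1).
Equivalently, the generating function of (a_k) is 2/(1 - x) and its square is 4/(1 - x)^2 = sum_{k>=0} 4(k + 1) x^k.
For k = 63: 4 * 64 = 256.

256


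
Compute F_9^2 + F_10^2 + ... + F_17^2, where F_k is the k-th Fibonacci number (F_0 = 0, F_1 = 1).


There is a standard identity sum_{k=0}^{N} F_k^2 = F_N * F_{N+1} (proved inductively from the telescoping relation F_k^2 = F_k F_{k+1} - F_{k-1} F_k). Then
sum_{k=9}^{17} F_k^2 = F_17 F_18 - F_8 F_9.
Computing: F_17 = 1597, F_18 = 2584, F_8 = 21, F_9 = 34.
Sum = 1597 * 2584 - 21 * 34 = 4125934.

4125934


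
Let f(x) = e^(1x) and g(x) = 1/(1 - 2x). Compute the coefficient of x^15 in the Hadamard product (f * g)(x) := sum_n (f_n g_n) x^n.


Expanding: f_k = 1^k/k! (from e^(1x)) and g_k = 2^k (from 1/(1 - 2x)). So the Hadamard coefficient (f * g)_k = 1^k 2^k / k! = (2)^k / k!.
For k = 15: 2^15/15! = 32768/1307674368000 = 16/638512875.

16/638512875


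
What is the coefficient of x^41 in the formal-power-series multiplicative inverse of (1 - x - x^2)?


Let the inverse be f(x) = sum_{k>=0} a_k x^k. From f(x) * (1 - x - x^2) = 1 and matching coefficients:
 x^0: a_0 = 1.
 x^1: a_1 - a_0 = 0, so a_1 = 1.
 x^k (k >= 2): a_k - a_{k-1} - a_{k-2} = 0, i.e. a_k = a_{k-1} + a_{k-2}.
This is the Fibonacci-type recurrence shifted so that a_0 = a_1 = 1.
Iterating: a_0=1, a_1=1, a_2=2, a_3=3, a_4=5, a_5=8, a_6=13, a_7=21, a_8=34, a_9=55, ...
a_41 = 267914296.

267914296


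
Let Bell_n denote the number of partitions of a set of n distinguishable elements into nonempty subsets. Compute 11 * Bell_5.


Bell_5 can be computed from the Bell triangle or from Dobinski's identity Bell_n = (1/e) * sum_{k>=0} k^n / k!.
Computing Bell_5 = 52.
Then 11 * 52 = 572.

572


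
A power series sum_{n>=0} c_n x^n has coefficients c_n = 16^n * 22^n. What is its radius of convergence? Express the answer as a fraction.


By the root test (Cauchy-Hadamard), the radius is R = 1 / limsup_n |c_n|^(1/n).
Here |c_n|^(1/n) = (16^n * 22^n)^(1/n) = 16 * 22 = 352 for all n.
So R = 1/352 = 1/352.

1/352


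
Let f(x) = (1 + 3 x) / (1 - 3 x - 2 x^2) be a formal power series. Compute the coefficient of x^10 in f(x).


Write f(x) = sum_{k>=0} a_k x^k. Multiplying both sides by 1 - 3 x - 2 x^2 gives
(1 - 3 x - 2 x^2) sum_{k>=0} a_k x^k = 1 + 3 x.
Matching coefficients:
 x^0: a_0 = 1
 x^1: a_1 - 3 a_0 = 3  =>  a_1 = 3*1 + 3 = 6
 x^k (k >= 2): a_k = 3 a_{k-1} + 2 a_{k-2}.
Iterating: a_2 = 20, a_3 = 72, a_4 = 256, a_5 = 912, a_6 = 3248, a_7 = 11568, a_8 = 41200, a_9 = 146736, a_10 = 522608.
So the coefficient of x^10 is 522608.

522608


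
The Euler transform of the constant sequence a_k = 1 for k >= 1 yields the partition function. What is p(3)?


The Euler transform converts the sequence a_k = 1 into the number of integer partitions.
Using the recurrence or dynamic programming:
p(3) = 3

3


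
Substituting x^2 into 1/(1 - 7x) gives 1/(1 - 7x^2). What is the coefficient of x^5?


Since 1/(1 - 7x^2) only has even powers of x,
the coefficient of x^5 (odd) is 0.

0


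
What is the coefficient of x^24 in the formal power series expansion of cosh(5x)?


The Maclaurin series is cosh(t) = sum_{m>=0} t^(2m) / (2m)!, so substituting t = 5x, only even powers of x are nonzero, with coefficient of x^(2m) equal to 5^(2m) / (2m)!.
For x^24 the coefficient is 5^24/24! = 59604644775390625/620448401733239439360000 = 95367431640625/992717442773183102976.

95367431640625/992717442773183102976


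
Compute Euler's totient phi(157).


phi(n) counts integers in [1, n] coprime to n. Using the multiplicative formula phi(n) = n * prod_{p | n} (1 - 1/p):
157 = 157, so
phi(157) = 157 * (1 - 1/157) = 156.

156


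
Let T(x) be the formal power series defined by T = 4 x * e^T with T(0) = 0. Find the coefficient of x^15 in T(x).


Apply the Lagrange inversion formula: if T = 4 x * phi(T) with phi(t) = e^t, then
[x^n] T = 4^n * (1/n) [t^(n-1)] phi(t)^n = 4^n * (1/n) [t^(n-1)] e^(n t) = 4^n * (1/n) * n^(n-1) / (n-1)! = 4^n * n^(n-1) / n!.
When c = 1 this is the Cayley count of rooted labeled trees on n vertices, divided by n!.
For n = 15: 4^15 * 15^14 / 15! = 1073741824 * 29192926025390625/1307674368000 = 167961600000000000/7007.

167961600000000000/7007


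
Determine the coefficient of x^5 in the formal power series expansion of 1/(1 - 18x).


The geometric series identity gives 1/(1 - c x) = sum_{k>=0} c^k x^k, so the coefficient of x^k is c^k.
Here c = 18 and k = 5.
Computing: 18^5 = 1889568

1889568


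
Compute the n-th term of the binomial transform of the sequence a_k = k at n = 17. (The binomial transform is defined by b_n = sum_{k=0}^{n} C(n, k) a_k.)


With a_k = k, b_n = sum_{k=0}^{n} C(n, k) k. Using k * C(n, k) = n * C(n-1, k-1) gives b_n = n * sum_{k>=1} C(n-1, k-1) = n * 2^(n-1).
For n = 17: 17 * 2^16 = 17 * 65536 = 1114112.

1114112


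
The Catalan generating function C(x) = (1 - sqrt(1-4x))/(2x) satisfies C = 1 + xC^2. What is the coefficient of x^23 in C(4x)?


Substituting x -> 4x scales the n-th coefficient by 4^n, so [x^23] C(4x) = 4^23 * C_23.
C_23 = C(2*23, 23)/(24) = 8233430727600/24 = 343059613650.
So 4^23 * 343059613650 = 70368744177664 * 343059613650 = 24140674190625098799513600.

24140674190625098799513600


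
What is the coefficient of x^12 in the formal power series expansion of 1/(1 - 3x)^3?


The general identity 1/(1 - c x)^r = sum_{k>=0} c^k C(k + r - 1, r - 1) x^k follows by substituting y = c x into 1/(1 - y)^r = sum_{k>=0} C(k + r - 1, r - 1) y^k.
For c = 3, r = 3, k = 12:
3^12 * C(14, 2) = 531441 * 91 = 48361131.

48361131


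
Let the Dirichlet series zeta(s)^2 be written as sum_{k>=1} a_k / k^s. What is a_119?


The Dirichlet convolution of the constant function 1 with itself gives (1 * 1)(k) = sum_{d | k} 1 = d(k), the number of positive divisors of k.
Since zeta(s) = sum_{k>=1} 1/k^s, we have zeta(s)^2 = sum_{k>=1} d(k)/k^s, so a_k = d(k).
For k = 119: the divisors are 1, 7, 17, 119.
Count = 4.

4


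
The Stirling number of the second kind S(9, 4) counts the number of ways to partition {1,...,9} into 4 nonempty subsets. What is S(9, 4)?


Using the explicit formula S(n,k) = (1/k!) sum_{j=0}^{k} (-1)^(k-j) C(k,j) j^n:
S(9, 4) = 7770
Equivalently, S(n,k) is n! times the coefficient of x^n in the EGF (e^x - 1)^k / k!.

7770


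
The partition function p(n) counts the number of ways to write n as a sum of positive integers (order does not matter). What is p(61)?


Using the generating function prod_{k>=1} 1/(1-x^k), we compute p(61).
By dynamic programming over parts 1 through 61:
p(61) = 1121505

1121505


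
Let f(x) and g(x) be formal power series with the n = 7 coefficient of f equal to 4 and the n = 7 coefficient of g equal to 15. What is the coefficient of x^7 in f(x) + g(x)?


Addition of formal power series is termwise.
The coefficient of x^7 in f + g = 4 + 15
= 19

19


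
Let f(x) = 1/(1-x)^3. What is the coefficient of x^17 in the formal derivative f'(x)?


Differentiate: d/dx [ 1/(1-x)^r ] = r / (1-x)^(r+1).
Here r = 3, so f'(x) = 3 / (1-x)^4.
The expansion of 1/(1-x)^(r+1) has coefficient of x^n equal to C(n+r, r).
So the coefficient of x^17 in f'(x) is
3 * C(20, 3) = 3 * 1140 = 3420

3420


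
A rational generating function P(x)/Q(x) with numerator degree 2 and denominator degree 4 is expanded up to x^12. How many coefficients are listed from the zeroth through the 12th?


Expanding up to x^12 gives the coefficients for x^0, x^1, ..., x^12.
That is 12 + 1 = 13 coefficients in total.

13


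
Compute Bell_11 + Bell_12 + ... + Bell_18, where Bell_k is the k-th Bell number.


Recall Bell_k counts set partitions of a k-set (with Bell_0 = 1 by convention).
Bell_11 through Bell_18: 678570, 4213597, 27644437, 190899322, 1382958545, 10480142147, 82864869804, 682076806159
Sum = 678570 + 4213597 + 27644437 + 190899322 + 1382958545 + 10480142147 + 82864869804 + 682076806159 = 777028212581.

777028212581


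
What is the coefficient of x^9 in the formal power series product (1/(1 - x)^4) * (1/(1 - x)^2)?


Combine the factors: (1/(1 - x)^4) * (1/(1 - x)^2) = 1/(1 - x)^6.
Then use 1/(1 - x)^r = sum_{k>=0} C(k + r - 1, r - 1) x^k with r = 6 and k = 9:
C(14, 5) = 2002.

2002


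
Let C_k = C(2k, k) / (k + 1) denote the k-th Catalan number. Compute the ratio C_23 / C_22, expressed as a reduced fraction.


Using C_k = (2k)! / (k! (k+1)!), the ratio C_{k+1}/C_k simplifies to
C_{k+1}/C_k = [(2k+2)! / ((k+1)! (k+2)!)] * [k! (k+1)! / (2k)!]
 = (2k+2)(2k+1) / ((k+1)(k+2)) = 2(2k+1) / (k+2).
For k = 22: 2(2*22 + 1) / (22 + 2) = 90/24 = 15/4.

15/4


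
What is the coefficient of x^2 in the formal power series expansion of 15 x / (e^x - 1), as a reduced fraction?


The exponential generating function for Bernoulli numbers is
x / (e^x - 1) = sum_{k>=0} B_k x^k / k!.
So the coefficient of x^2 in 15 x / (e^x - 1) is 15 B_2 / 2!.
Computing: B_2 = 1/6, 2! = 2, giving
15 * 1/6 / 2 = 5/4.

5/4


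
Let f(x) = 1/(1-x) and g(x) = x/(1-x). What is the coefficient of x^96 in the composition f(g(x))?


First simplify the composition: f(g(x)) = 1/(1 - x/(1-x)) = (1-x)/((1-x) - x) = (1-x)/(1-2x).
Now extract the coefficient. Write (1-x)/(1-2x) = 1/(1-2x) - x/(1-2x).
The coefficient of x^n in 1/(1-2x) is 2^n, and in x/(1-2x) is 2^(n-1) (for n >= 1).
So the coefficient of x^96 is 2^96 - 2^95 = 79228162514264337593543950336 - 39614081257132168796771975168 = 39614081257132168796771975168.

39614081257132168796771975168


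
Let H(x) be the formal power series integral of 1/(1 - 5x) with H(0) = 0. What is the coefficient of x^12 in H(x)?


1/(1 - 5x) = sum_{k>=0} 5^k x^k. Integrating termwise with H(0) = 0:
H(x) = sum_{k>=0} 5^k x^(k+1) / (k+1) = sum_{m>=1} 5^(m-1) x^m / m.
For m = 12: 5^11/12 = 48828125/12 = 48828125/12.

48828125/12


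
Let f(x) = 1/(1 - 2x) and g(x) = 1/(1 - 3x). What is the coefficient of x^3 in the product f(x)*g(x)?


The coefficient of x^n in f*g is the Cauchy product: sum_{k=0}^{n} a^k * b^(n-k).
With a=2, b=3, n=3:
sum_{k=0}^{3} 2^k * 3^(3-k)
= 65

65


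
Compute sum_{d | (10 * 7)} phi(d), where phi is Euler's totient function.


First, 10 * 7 = 70. One classical identity is sum_{d | n} phi(d) = n (each k in [1, n] has a unique gcd with n, and among the k's with gcd(k, n) = n/d there are phi(d) of them). So the sum equals 70. We also verify directly:
Divisors of 70: 1, 2, 5, 7, 10, 14, 35, 70.
phi values: 1, 1, 4, 6, 4, 6, 24, 24.
Sum = 70.

70


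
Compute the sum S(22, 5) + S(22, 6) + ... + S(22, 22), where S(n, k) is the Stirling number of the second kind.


By definition, S(n, k) counts partitions of an n-set into exactly k nonempty blocks.
Computing row n = 22 for k = 5..22:
S(22, k): 19137821912055, 163305339345225, 602762379967440, 1142399079991620, 1241963303533920, 835143799377954, 366282500870286, 108823356051137, 22496861868481, 3295165281331, 345615943200, 26046574004, 1404142047, 53374629, 1389850, 23485, 231, 1
Sum = 4505982729646896.

4505982729646896


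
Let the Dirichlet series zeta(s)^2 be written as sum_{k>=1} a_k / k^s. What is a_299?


The Dirichlet convolution of the constant function 1 with itself gives (1 * 1)(k) = sum_{d | k} 1 = d(k), the number of positive divisors of k.
Since zeta(s) = sum_{k>=1} 1/k^s, we have zeta(s)^2 = sum_{k>=1} d(k)/k^s, so a_k = d(k).
For k = 299: the divisors are 1, 13, 23, 299.
Count = 4.

4


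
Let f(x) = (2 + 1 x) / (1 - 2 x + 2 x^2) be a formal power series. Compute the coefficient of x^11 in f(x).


Write f(x) = sum_{k>=0} a_k x^k. Multiplying both sides by 1 - 2 x + 2 x^2 gives
(1 - 2 x + 2 x^2) sum_{k>=0} a_k x^k = 2 + 1 x.
Matching coefficients:
 x^0: a_0 = 2
 x^1: a_1 - 2 a_0 = 1  =>  a_1 = 2*2 + 1 = 5
 x^k (k >= 2): a_k = 2 a_{k-1} - 2 a_{k-2}.
Iterating: a_2 = 6, a_3 = 2, a_4 = -8, a_5 = -20, a_6 = -24, a_7 = -8, a_8 = 32, a_9 = 80, a_10 = 96, a_11 = 32.
So the coefficient of x^11 is 32.

32


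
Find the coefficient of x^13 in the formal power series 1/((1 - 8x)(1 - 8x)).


By partial fractions or Cauchy convolution:
The coefficient equals sum_{k=0}^{13} 8^k * 8^(13-k).
= 7696581394432

7696581394432


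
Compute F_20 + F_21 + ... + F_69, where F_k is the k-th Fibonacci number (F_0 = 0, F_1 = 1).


Use the identity sum_{k=0}^{N} F_k = F_{N+2} - 1 (which follows from F_{k+2} - F_{k+1} = F_k). Then
sum_{k=20}^{69} F_k = (F_{71} - 1) - (F_{21} - 1) = F_{71} - F_{21}.
Computing: F_{71} = 308061521170129, F_{21} = 10946, so
Sum = 308061521170129 - 10946 = 308061521159183.

308061521159183


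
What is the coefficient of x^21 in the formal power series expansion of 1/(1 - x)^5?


The negative binomial / multiset identity is
1/(1 - x)^r = sum_{k>=0} C(k + r - 1, r - 1) x^k.
Here r = 5 and k = 21, so the coefficient is
C(21 + 4, 4) = C(25, 4)
= 12650

12650


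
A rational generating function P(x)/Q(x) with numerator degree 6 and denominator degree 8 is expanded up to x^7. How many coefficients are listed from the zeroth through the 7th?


Expanding up to x^7 gives the coefficients for x^0, x^1, ..., x^7.
That is 7 + 1 = 8 coefficients in total.

8


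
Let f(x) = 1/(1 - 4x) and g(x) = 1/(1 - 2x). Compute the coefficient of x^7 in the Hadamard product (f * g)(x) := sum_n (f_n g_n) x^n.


f has coefficients f_k = 4^k and g has coefficients g_k = 2^k, so the Hadamard product has coefficient (f*g)_k = 4^k * 2^k = 8^k.
For k = 7: 8^7 = 2097152.

2097152


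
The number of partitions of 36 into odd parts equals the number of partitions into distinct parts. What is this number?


Computing partitions of 36 into odd parts (1, 3, 5, ...):
Using the generating function prod_{k>=0} 1/(1-x^(2k+1)),
the count is 668

668


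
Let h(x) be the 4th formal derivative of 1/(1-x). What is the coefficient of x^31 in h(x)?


Differentiating 4 times: d^4/dx^4 [1/(1-x)] = 4!/(1-x)^5.
The expansion 1/(1-x)^5 = sum_{k>=0} C(k+4, 4) x^k, so the coefficient of x^n in 4!/(1-x)^5 is 4! * C(n+4, 4).
For n = 31: 24 * C(35, 4) = 24 * 52360 = 1256640

1256640


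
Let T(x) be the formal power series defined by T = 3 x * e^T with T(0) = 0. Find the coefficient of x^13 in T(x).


Apply the Lagrange inversion formula: if T = 3 x * phi(T) with phi(t) = e^t, then
[x^n] T = 3^n * (1/n) [t^(n-1)] phi(t)^n = 3^n * (1/n) [t^(n-1)] e^(n t) = 3^n * (1/n) * n^(n-1) / (n-1)! = 3^n * n^(n-1) / n!.
When c = 1 this is the Cayley count of rooted labeled trees on n vertices, divided by n!.
For n = 13: 3^13 * 13^12 / 13! = 1594323 * 23298085122481/6227020800 = 11758364345276757/1971200.

11758364345276757/1971200


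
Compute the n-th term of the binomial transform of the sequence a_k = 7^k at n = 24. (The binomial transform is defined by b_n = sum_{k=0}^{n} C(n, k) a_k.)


With a_k = 7^k, b_n = sum_{k=0}^{n} C(n, k) 7^k = (1 + 7)^n by the binomial theorem.
For n = 24: (1 + 7)^24 = 8^24 = 4722366482869645213696.

4722366482869645213696


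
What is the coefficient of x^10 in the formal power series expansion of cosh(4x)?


The Maclaurin series is cosh(t) = sum_{m>=0} t^(2m) / (2m)!, so substituting t = 4x, only even powers of x are nonzero, with coefficient of x^(2m) equal to 4^(2m) / (2m)!.
For x^10 the coefficient is 4^10/10! = 1048576/3628800 = 4096/14175.

4096/14175


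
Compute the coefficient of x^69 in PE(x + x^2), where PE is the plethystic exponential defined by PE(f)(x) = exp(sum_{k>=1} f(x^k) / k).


With f(x) = x + x^2, the exponent is sum_{k>=1} (x^k + x^(2k)) / k = -ln(1 - x) - ln(1 - x^2). Exponentiating:
PE(x + x^2) = 1 / ((1 - x)(1 - x^2)).
This is the generating function for partitions of n into parts of size 1 or 2. The number of 2's can be any j in 0..34, and the rest are 1's, so
[x^69] = floor(69/2) + 1 = 35.

35


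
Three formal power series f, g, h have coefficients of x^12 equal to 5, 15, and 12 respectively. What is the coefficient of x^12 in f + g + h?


Series addition is componentwise:
5 + 15 + 12
= 32

32


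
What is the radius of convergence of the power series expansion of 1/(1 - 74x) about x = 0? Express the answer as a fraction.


Expanding 1/(1 - 74x) = sum_{k>=0} 74^k x^k, the series converges when |74x| < 1, i.e., |x| < 1/74.
So the radius of convergence is 1/74 = 1/74.

1/74


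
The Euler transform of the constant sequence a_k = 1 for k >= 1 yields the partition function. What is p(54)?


The Euler transform converts the sequence a_k = 1 into the number of integer partitions.
Using the recurrence or dynamic programming:
p(54) = 386155

386155


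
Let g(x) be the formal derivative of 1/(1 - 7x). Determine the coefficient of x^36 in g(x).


Differentiate termwise: d/dx sum_{k>=0} 7^k x^k = sum_{k>=1} k 7^k x^(k-1) = sum_{j>=0} (j+1) 7^(j+1) x^j.
Equivalently, d/dx [1/(1 - 7x)] = 7/(1 - 7x)^2.
For j = 36: 37 * 7^37 = 37 * 18562115921017574302453163671207 = 686798289077650249190767055834659.

686798289077650249190767055834659


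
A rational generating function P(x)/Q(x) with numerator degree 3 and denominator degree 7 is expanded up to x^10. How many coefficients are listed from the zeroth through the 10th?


Expanding up to x^10 gives the coefficients for x^0, x^1, ..., x^10.
That is 10 + 1 = 11 coefficients in total.

11


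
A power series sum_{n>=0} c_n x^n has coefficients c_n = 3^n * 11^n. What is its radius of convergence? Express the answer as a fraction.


By the root test (Cauchy-Hadamard), the radius is R = 1 / limsup_n |c_n|^(1/n).
Here |c_n|^(1/n) = (3^n * 11^n)^(1/n) = 3 * 11 = 33 for all n.
So R = 1/33 = 1/33.

1/33


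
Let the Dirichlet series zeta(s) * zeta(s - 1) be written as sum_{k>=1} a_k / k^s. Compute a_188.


Convolution gives a_k = sum_{d | k} d * 1 = sum_{d | k} d = sigma(k), the sum of positive divisors of k.
For k = 188, the divisors are 1, 2, 4, 47, 94, 188, so
sigma(188) = 1 + 2 + 4 + 47 + 94 + 188 = 336.

336


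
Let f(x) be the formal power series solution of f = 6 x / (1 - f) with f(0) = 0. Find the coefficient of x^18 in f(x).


Apply Lagrange inversion: f = 6 x * phi(f) with phi(t) = 1/(1 - t), so
[x^n] f = 6^n * (1/n) [t^(n-1)] phi(t)^n = 6^n * (1/n) [t^(n-1)] (1 - t)^(-n) = 6^n * (1/n) C(2n - 2, n - 1) = 6^n * C_{n-1}.
For n = 18: C_17 = C(34, 17) / 18 = 2333606220/18 = 129644790.
With the 6^18 = 101559956668416 factor, the coefficient is 101559956668416 * 129644790 = 13166719254685891952640.

13166719254685891952640


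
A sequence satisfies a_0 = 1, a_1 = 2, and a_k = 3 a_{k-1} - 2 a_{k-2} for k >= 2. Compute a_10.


The characteristic equation is t^2 - 3 t + 2 = 0, with roots r_1 = 2 and r_2 = 1 (so c_1 = r_1 + r_2, c_2 = -r_1 r_2 as required).
One can use the closed form a_n = A r_1^n + B r_2^n, but direct iteration is more reliable:
a_0 = 1, a_1 = 2, a_2 = 4, a_3 = 8, a_4 = 16, a_5 = 32, a_6 = 64, a_7 = 128, a_8 = 256, a_9 = 512, a_10 = 1024.
So a_10 = 1024.

1024


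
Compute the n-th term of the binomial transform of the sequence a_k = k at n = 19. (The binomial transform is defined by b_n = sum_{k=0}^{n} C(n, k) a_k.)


With a_k = k, b_n = sum_{k=0}^{n} C(n, k) k. Using k * C(n, k) = n * C(n-1, k-1) gives b_n = n * sum_{k>=1} C(n-1, k-1) = n * 2^(n-1).
For n = 19: 19 * 2^18 = 19 * 262144 = 4980736.

4980736


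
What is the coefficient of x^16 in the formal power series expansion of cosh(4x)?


The Maclaurin series is cosh(t) = sum_{m>=0} t^(2m) / (2m)!, so substituting t = 4x, only even powers of x are nonzero, with coefficient of x^(2m) equal to 4^(2m) / (2m)!.
For x^16 the coefficient is 4^16/16! = 4294967296/20922789888000 = 131072/638512875.

131072/638512875


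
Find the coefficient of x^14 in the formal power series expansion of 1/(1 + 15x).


Write 1/(1 + c x) = 1/(1 - (-c) x) and apply the geometric-series identity
1/(1 - y) = sum_{k>=0} y^k to get 1/(1 + c x) = sum_{k>=0} (-c)^k x^k.
So the coefficient of x^k is (-c)^k = (-1)^k * c^k.
Here c = 15 and k = 14:
(-15)^14 = 1 * 29192926025390625 = 29192926025390625

29192926025390625


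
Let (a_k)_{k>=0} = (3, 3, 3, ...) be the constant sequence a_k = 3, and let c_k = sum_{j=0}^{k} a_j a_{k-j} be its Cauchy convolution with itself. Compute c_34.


Since a_j = 3 for all j >= 0, the convolution sum becomes
c_k = sum_{j=0}^{k} 3 * 3 = 9 * (k + 1).
Equivalently, the generating function of (a_k) is 3/(1 - x) and its square is 9/(1 - x)^2 = sum_{k>=0} 9(k + 1) x^k.
For k = 34: 9 * 35 = 315.

315


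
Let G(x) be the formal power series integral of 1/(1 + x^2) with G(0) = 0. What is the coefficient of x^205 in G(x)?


1/(1 + x^2) = sum_{j>=0} (-1)^j x^(2j). Integrating termwise with G(0) = 0:
G(x) = sum_{j>=0} (-1)^j x^(2j+1) / (2j+1) = arctan(x).
Only odd powers are nonzero. For x^205 write 205 = 2*102 + 1, giving
(-1)^102 / 205 = 1/205 = 1/205.

1/205


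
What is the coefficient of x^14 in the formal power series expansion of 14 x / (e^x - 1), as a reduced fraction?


The exponential generating function for Bernoulli numbers is
x / (e^x - 1) = sum_{k>=0} B_k x^k / k!.
So the coefficient of x^14 in 14 x / (e^x - 1) is 14 B_14 / 14!.
Computing: B_14 = 7/6, 14! = 87178291200, giving
14 * 7/6 / 87178291200 = 1/5337446400.

1/5337446400


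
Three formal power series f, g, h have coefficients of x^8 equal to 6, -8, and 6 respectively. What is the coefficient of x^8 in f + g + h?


Series addition is componentwise:
6 + -8 + 6
= 4

4


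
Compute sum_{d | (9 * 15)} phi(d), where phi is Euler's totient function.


First, 9 * 15 = 135. One classical identity is sum_{d | n} phi(d) = n (each k in [1, n] has a unique gcd with n, and among the k's with gcd(k, n) = n/d there are phi(d) of them). So the sum equals 135. We also verify directly:
Divisors of 135: 1, 3, 5, 9, 15, 27, 45, 135.
phi values: 1, 2, 4, 6, 8, 18, 24, 72.
Sum = 135.

135


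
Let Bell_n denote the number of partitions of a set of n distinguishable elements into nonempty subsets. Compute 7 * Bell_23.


Bell_23 can be computed from the Bell triangle or from Dobinski's identity Bell_n = (1/e) * sum_{k>=0} k^n / k!.
Computing Bell_23 = 44152005855084346.
Then 7 * 44152005855084346 = 309064040985590422.

309064040985590422


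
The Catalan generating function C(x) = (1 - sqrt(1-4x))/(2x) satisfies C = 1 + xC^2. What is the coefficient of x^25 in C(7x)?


Substituting x -> 7x scales the n-th coefficient by 7^n, so [x^25] C(7x) = 7^25 * C_25.
C_25 = C(2*25, 25)/(26) = 126410606437752/26 = 4861946401452.
So 7^25 * 4861946401452 = 1341068619663964900807 * 4861946401452 = 6520203749475414994957027780771764.

6520203749475414994957027780771764


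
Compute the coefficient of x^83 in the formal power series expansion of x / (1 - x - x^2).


Let f(x) = sum_{k>=0} a_k x^k. Multiplying f(x) * (1 - x - x^2) = x and matching coefficients gives a_0 = 0, a_1 = 1, and a_k = a_{k-1} + a_{k-2} for k >= 2. These are the Fibonacci numbers F_k.
Iterating from F_0 = 0, F_1 = 1:
F_0=0, F_1=1, F_2=1, F_3=2, F_4=3, F_5=5, F_6=8, F_7=13, F_8=21, F_9=34, ...
F_83 = 99194853094755497.

99194853094755497


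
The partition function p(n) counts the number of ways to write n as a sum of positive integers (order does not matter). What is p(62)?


Using the generating function prod_{k>=1} 1/(1-x^k), we compute p(62).
By dynamic programming over parts 1 through 62:
p(62) = 1300156

1300156


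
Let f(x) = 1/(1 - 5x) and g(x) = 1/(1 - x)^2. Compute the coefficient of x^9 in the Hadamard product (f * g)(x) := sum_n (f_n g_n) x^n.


f has coefficients f_k = 5^k. For g = 1/(1 - x)^2 the coefficient is g_k = C(k + 1, 1) = k + 1. The Hadamard coefficient is (f * g)_k = 5^k * (k + 1).
For k = 9: 5^9 * 10 = 1953125 * 10 = 19531250.

19531250


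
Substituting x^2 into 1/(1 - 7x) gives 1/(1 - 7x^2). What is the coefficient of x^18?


The coefficient of x^(2m) in 1/(1 - 7x^2) is 7^m.
With n = 18 = 2*9, the coefficient is 7^9 = 40353607.

40353607


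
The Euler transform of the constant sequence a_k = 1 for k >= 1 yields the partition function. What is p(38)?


The Euler transform converts the sequence a_k = 1 into the number of integer partitions.
Using the recurrence or dynamic programming:
p(38) = 26015

26015


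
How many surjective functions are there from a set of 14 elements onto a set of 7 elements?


By inclusion-exclusion on which target elements are missed, the number of surjections from an n-set onto a k-set is
surj(n, k) = sum_{j=0}^{k} (-1)^j C(k, j) (k - j)^n.
Equivalently surj(n, k) = k! * S(n, k), where S(n, k) is the Stirling number of the second kind.
For n = 14, k = 7:
S(14, 7) = 49329280, so
surj = 7! * 49329280 = 5040 * 49329280 = 248619571200.

248619571200


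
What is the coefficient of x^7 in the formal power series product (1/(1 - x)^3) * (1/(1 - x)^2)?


Combine the factors: (1/(1 - x)^3) * (1/(1 - x)^2) = 1/(1 - x)^5.
Then use 1/(1 - x)^r = sum_{k>=0} C(k + r - 1, r - 1) x^k with r = 5 and k = 7:
C(11, 4) = 330.

330


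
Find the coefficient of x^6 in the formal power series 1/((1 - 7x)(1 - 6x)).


By partial fractions or Cauchy convolution:
The coefficient equals sum_{k=0}^{6} 7^k * 6^(6-k).
= 543607

543607


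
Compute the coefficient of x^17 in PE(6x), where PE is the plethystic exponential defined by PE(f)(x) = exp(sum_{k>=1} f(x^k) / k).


With f(x) = 6x, the exponent is sum_{k>=1} 6 x^k / k = 6 * (-ln(1 - x)). Exponentiating:
PE(6x) = exp(-6 ln(1 - x)) = 1/(1 - x)^6.
By the negative binomial expansion, [x^n] 1/(1 - x)^6 = C(n + 5, 5).
For n = 17: C(22, 5) = 26334.

26334


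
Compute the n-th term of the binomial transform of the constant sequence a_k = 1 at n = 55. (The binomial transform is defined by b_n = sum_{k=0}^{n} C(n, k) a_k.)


With a_k = 1 for all k, b_n = sum_{k=0}^{n} C(n, k) = 2^n by the binomial theorem.
For n = 55: 2^55 = 36028797018963968.

36028797018963968


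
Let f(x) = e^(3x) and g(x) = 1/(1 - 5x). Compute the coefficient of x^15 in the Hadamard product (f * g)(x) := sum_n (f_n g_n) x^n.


Expanding: f_k = 3^k/k! (from e^(3x)) and g_k = 5^k (from 1/(1 - 5x)). So the Hadamard coefficient (f * g)_k = 3^k 5^k / k! = (15)^k / k!.
For k = 15: 15^15/15! = 437893890380859375/1307674368000 = 4805419921875/14350336.

4805419921875/14350336


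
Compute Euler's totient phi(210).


phi(n) counts integers in [1, n] coprime to n. Using the multiplicative formula phi(n) = n * prod_{p | n} (1 - 1/p):
210 = 2 * 3 * 5 * 7, so
phi(210) = 210 * (1 - 1/2) * (1 - 1/3) * (1 - 1/5) * (1 - 1/7) = 48.

48


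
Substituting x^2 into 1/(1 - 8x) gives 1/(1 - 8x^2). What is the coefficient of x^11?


Since 1/(1 - 8x^2) only has even powers of x,
the coefficient of x^11 (odd) is 0.

0
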